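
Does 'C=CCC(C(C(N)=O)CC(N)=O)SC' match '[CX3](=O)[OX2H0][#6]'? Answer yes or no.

No

The pattern [CX3](=O)[OX2H0][#6] describes a carbonyl carbon bonded to an oxygen that is itself bonded to carbon (no H on that O) — an ester.
The closest candidate here is a primary amide (-C(=O)NH2), but the carbonyl is bonded to N, not to an O-C linkage. No other fragment satisfies the full query, so there is no match.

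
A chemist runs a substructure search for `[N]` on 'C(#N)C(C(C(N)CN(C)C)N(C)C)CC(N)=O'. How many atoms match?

Check the 17 heavy atoms by environment: 11× C → no; 5× N → match; 1× O → no.
That gives 5 matching atoms.

5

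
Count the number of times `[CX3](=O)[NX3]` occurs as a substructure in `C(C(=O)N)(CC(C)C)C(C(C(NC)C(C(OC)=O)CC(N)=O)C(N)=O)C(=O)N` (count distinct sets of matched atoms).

4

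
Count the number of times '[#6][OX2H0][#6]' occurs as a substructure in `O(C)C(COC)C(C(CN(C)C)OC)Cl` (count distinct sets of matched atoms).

[#6][OX2H0][#6] is the SMARTS for an ether: an aliphatic oxygen bridging two carbons with no H on the oxygen.
The molecule carries 3 separate instances of a methoxy ether (-OCH3) meeting every constraint; each maps to a distinct set of atoms, giving 3 matches.

3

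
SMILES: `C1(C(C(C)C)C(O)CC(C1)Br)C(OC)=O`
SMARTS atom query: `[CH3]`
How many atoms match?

3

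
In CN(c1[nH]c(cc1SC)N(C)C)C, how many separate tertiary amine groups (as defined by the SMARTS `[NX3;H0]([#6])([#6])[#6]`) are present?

2

[NX3;H0]([#6])([#6])[#6] is the SMARTS for a tertiary amine: a trivalent nitrogen with no H, bonded to three carbons.
The molecule carries 2 separate instances of a dimethylamino group (-N(CH3)2) meeting every constraint; each maps to a distinct set of atoms, giving 2 matches.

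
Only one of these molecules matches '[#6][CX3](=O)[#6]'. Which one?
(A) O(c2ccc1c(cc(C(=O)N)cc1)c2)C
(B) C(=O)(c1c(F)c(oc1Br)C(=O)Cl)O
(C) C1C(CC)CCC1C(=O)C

[#6][CX3](=O)[#6] describes a carbonyl carbon (no H) flanked by two carbons (a ketone).
(A) has a primary amide (-C(=O)NH2) but one neighbour of the carbonyl carbon is N, not C.
(B) has a carboxylic acid group (-C(=O)OH) but one neighbour of the carbonyl carbon is O, not C.
(C) contains an acetyl/ketone group (-C(=O)CH3), which satisfies every atom and bond constraint.
So the answer is (C).

C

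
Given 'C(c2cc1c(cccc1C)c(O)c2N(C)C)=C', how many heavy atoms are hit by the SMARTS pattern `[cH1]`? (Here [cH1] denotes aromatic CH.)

4

The query [cH1] means: aromatic carbon bearing exactly one hydrogen.
Check the 17 heavy atoms by environment: 6× c (aromatic, H0) → no; 4× c (aromatic, H1) → match; 1× O (H1) → no; 1× N (H0) → no; 3× C (H3) → no; 1× C (H1) → no; 1× C (H2) → no.
That gives 4 matching atoms.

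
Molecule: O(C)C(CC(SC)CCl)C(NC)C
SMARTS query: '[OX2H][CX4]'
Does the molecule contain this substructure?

No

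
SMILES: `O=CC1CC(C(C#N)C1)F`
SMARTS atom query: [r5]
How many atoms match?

5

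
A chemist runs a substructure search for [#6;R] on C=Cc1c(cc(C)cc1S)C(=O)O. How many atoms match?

6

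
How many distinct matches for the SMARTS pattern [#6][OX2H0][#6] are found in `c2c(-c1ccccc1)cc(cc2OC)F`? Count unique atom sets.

1

[#6][OX2H0][#6] is the SMARTS for an ether: an aliphatic oxygen bridging two carbons with no H on the oxygen.
Exactly one fragment in the molecule meets all constraints, giving 1 match.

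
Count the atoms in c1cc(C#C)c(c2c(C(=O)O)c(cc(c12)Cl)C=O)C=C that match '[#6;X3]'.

14

Check the 20 heavy atoms by environment: 10× c (aromatic, X3) → match; 4× C (X3) → match; 1× Cl (X1) → no; 2× O (X1) → no; 1× O (X2) → no; 2× C (X2) → no.
Summing the matching environments: 10 + 4 = 14 matching atoms.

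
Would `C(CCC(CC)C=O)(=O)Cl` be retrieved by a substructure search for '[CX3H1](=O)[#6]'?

Yes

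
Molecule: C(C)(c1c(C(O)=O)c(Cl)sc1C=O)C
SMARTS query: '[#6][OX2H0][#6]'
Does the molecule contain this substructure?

No

The pattern [#6][OX2H0][#6] describes an aliphatic oxygen bridging two carbons with no H on the oxygen — an ether.
The closest candidate here is a carboxylic acid group (-C(=O)OH), but the -OH oxygen has H1; the =O is OX1, not OX2. No other fragment satisfies the full query, so there is no match.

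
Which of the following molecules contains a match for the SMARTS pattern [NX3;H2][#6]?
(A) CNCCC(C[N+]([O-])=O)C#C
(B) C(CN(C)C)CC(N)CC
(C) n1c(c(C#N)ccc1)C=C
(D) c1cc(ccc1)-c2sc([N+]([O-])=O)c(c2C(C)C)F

[NX3;H2][#6] describes a trivalent nitrogen with two H attached to carbon (a primary amine).
(A) has a nitro group (-[N+](=O)[O-]) but the nitrogen is [N+] with no H, not NX3H2.
(B) contains a primary amino group (-NH2), which satisfies every atom and bond constraint.
(C) has a nitrile (-C#N) but the nitrogen is NX1 (triple-bonded), not NX3 with two H.
(D) has a nitro group (-[N+](=O)[O-]) but the nitrogen is [N+] with no H, not NX3H2.
So the answer is (B).

B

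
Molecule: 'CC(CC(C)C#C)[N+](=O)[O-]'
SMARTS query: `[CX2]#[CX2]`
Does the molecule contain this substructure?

The pattern [CX2]#[CX2] describes a carbon-carbon triple bond — an alkyne.
The molecule carries an ethynyl group (-C#CH), whose atoms satisfy every constraint of the query, so the pattern matches.

Yes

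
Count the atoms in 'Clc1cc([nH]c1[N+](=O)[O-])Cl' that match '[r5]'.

5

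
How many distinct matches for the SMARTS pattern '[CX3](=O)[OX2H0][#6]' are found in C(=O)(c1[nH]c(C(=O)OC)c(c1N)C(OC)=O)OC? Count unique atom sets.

[CX3](=O)[OX2H0][#6] is the SMARTS for an ester: a carbonyl carbon bonded to an oxygen that is itself bonded to carbon (no H on that O).
The molecule carries 3 separate instances of a methyl-ester group (-C(=O)OCH3) meeting every constraint; each maps to a distinct set of atoms, giving 3 matches.

3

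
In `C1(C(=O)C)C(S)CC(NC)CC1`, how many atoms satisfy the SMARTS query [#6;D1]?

Check the 12 heavy atoms by environment: 3× C (D2) → no; 4× C (D3) → no; 1× S (D1) → no; 1× O (D1) → no; 2× C (D1) → match; 1× N (D2) → no.
That gives 2 matching atoms.

2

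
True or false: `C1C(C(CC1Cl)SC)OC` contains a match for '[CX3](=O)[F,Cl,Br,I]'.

The pattern [CX3](=O)[F,Cl,Br,I] describes a carbonyl carbon bonded to a halogen — an acyl halide.
The closest candidate here is a chloro substituent, but the Cl is not on a carbonyl carbon. No other fragment satisfies the full query, so there is no match.

False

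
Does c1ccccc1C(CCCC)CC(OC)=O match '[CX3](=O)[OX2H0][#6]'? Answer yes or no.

Yes

The pattern [CX3](=O)[OX2H0][#6] describes a carbonyl carbon bonded to an oxygen that is itself bonded to carbon (no H on that O) — an ester.
The molecule carries a methyl-ester group (-C(=O)OCH3), whose atoms satisfy every constraint of the query, so the pattern matches.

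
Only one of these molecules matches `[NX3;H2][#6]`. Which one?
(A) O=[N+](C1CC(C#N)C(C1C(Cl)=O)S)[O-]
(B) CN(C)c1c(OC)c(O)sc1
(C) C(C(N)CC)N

C

[NX3;H2][#6] describes a trivalent nitrogen with two H attached to carbon (a primary amine).
(A) has a nitro group (-[N+](=O)[O-]) but the nitrogen is [N+] with no H, not NX3H2.
(B) has a dimethylamino group (-N(CH3)2) but the nitrogen has H0, not H2.
(C) contains a primary amino group (-NH2), which satisfies every atom and bond constraint.
So the answer is (C).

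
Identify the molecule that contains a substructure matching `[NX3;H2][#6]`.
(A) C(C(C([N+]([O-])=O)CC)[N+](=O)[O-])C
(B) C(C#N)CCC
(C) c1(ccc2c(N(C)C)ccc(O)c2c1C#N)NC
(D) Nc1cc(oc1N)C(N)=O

D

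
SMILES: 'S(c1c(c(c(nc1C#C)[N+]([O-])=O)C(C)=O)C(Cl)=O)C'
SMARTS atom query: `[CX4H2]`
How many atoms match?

0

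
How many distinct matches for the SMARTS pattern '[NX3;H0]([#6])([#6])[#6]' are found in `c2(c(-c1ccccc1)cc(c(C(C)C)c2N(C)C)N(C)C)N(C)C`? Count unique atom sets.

[NX3;H0]([#6])([#6])[#6] is the SMARTS for a tertiary amine: a trivalent nitrogen with no H, bonded to three carbons.
The molecule carries 3 separate instances of a dimethylamino group (-N(CH3)2) meeting every constraint; each maps to a distinct set of atoms, giving 3 matches.

3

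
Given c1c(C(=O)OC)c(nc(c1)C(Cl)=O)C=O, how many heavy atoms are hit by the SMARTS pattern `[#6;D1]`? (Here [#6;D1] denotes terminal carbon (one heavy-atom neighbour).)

1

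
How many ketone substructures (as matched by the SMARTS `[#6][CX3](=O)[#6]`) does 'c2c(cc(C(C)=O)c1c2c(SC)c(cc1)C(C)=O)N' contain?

[#6][CX3](=O)[#6] is the SMARTS for a ketone: a carbonyl carbon (no H) flanked by two carbons.
The molecule carries 2 separate instances of an acetyl/ketone group (-C(=O)CH3) meeting every constraint; each maps to a distinct set of atoms, giving 2 matches.

2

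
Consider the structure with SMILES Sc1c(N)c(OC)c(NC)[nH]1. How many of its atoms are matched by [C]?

2

The query [C] means: uppercase C matches aliphatic (non-aromatic) carbon only.
Check the 11 heavy atoms by environment: 1× n (aromatic) → no; 4× c (aromatic) → no; 2× N → no; 2× C → match; 1× S → no; 1× O → no.
That gives 2 matching atoms.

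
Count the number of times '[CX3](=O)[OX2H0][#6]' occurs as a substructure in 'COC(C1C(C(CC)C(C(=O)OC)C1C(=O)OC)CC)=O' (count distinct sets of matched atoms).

[CX3](=O)[OX2H0][#6] is the SMARTS for an ester: a carbonyl carbon bonded to an oxygen that is itself bonded to carbon (no H on that O).
The molecule carries 3 separate instances of a methyl-ester group (-C(=O)OCH3) meeting every constraint; each maps to a distinct set of atoms, giving 3 matches.

3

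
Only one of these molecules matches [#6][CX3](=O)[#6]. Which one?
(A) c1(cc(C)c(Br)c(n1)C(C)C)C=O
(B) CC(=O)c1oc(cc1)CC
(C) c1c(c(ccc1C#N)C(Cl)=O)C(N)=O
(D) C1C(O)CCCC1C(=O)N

B

[#6][CX3](=O)[#6] describes a carbonyl carbon (no H) flanked by two carbons (a ketone).
(A) has an aldehyde (-CHO) but the carbonyl carbon has H1, so it is not flanked by two carbons.
(B) contains an acetyl/ketone group (-C(=O)CH3), which satisfies every atom and bond constraint.
(C) has a primary amide (-C(=O)NH2) but one neighbour of the carbonyl carbon is N, not C.
(D) has a primary amide (-C(=O)NH2) but one neighbour of the carbonyl carbon is N, not C.
So the answer is (B).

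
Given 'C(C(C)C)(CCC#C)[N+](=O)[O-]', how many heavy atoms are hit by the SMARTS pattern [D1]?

Check the 11 heavy atoms by environment: 3× C (D2) → no; 2× C (D3) → no; 3× C (D1) → match; 1× N (charge +1, D3) → no; 1× O (charge -1, D1) → match; 1× O (D1) → match.
Summing the matching environments: 3 + 1 + 1 = 5 matching atoms.

5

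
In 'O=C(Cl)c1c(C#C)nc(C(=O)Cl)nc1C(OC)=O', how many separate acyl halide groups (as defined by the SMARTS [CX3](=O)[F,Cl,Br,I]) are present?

2

[CX3](=O)[F,Cl,Br,I] is the SMARTS for an acyl halide: a carbonyl carbon bonded to a halogen.
The molecule carries 2 separate instances of an acyl chloride (-C(=O)Cl) meeting every constraint; each maps to a distinct set of atoms, giving 2 matches.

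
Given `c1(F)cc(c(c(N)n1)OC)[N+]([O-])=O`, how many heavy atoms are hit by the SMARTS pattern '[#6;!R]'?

1

The query [#6;!R] means: carbon not in any ring.
Check the 13 heavy atoms by environment: 1× n (aromatic, in 6-ring) → no; 5× c (aromatic, in 6-ring) → no; 2× O (acyclic) → no; 1× C (acyclic) → match; 1× N (charge +1, acyclic) → no; 1× O (charge -1, acyclic) → no; 1× N (acyclic) → no; 1× F (acyclic) → no.
That gives 1 matching atom.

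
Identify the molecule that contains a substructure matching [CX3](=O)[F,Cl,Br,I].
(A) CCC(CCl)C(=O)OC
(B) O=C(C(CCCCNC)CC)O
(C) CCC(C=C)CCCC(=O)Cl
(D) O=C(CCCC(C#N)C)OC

C

[CX3](=O)[F,Cl,Br,I] describes a carbonyl carbon bonded to a halogen (an acyl halide).
(A) has a methyl-ester group (-C(=O)OCH3) but the carbonyl is bonded to -O-C, not to a halogen.
(B) has a carboxylic acid group (-C(=O)OH) but the carbonyl is bonded to -OH, not to a halogen.
(C) contains an acyl chloride (-C(=O)Cl), which satisfies every atom and bond constraint.
(D) has a methyl-ester group (-C(=O)OCH3) but the carbonyl is bonded to -O-C, not to a halogen.
So the answer is (C).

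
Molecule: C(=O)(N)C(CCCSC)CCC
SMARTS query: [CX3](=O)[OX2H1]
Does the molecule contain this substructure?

No

The pattern [CX3](=O)[OX2H1] describes an sp2 carbon double-bonded to O and single-bonded to an -OH oxygen — a carboxylic acid.
The closest candidate here is a primary amide (-C(=O)NH2), but the carbonyl is bonded to N, not to an -OH oxygen. No other fragment satisfies the full query, so there is no match.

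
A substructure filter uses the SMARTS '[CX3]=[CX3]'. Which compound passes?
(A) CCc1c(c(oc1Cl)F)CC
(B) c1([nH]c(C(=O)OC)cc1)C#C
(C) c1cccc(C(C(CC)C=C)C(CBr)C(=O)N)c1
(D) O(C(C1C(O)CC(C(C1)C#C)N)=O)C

C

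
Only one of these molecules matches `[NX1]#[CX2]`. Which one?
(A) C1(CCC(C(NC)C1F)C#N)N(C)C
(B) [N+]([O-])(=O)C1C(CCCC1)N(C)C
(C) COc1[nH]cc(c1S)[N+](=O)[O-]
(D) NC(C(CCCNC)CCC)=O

A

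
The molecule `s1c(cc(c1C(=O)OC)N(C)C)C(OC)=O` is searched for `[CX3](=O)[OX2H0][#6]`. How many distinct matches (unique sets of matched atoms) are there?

[CX3](=O)[OX2H0][#6] is the SMARTS for an ester: a carbonyl carbon bonded to an oxygen that is itself bonded to carbon (no H on that O).
The molecule carries 2 separate instances of a methyl-ester group (-C(=O)OCH3) meeting every constraint; each maps to a distinct set of atoms, giving 2 matches.

2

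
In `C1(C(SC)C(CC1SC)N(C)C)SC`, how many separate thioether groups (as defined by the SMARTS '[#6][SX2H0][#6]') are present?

3

[#6][SX2H0][#6] is the SMARTS for a thioether: an aliphatic sulfur bridging two carbons with no H on the sulfur.
The molecule carries 3 separate instances of a methylthio ether (-SCH3) meeting every constraint; each maps to a distinct set of atoms, giving 3 matches.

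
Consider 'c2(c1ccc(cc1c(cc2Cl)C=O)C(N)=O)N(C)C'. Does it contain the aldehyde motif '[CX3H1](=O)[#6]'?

The pattern [CX3H1](=O)[#6] describes an sp2 carbon with one H, double-bonded to O and single-bonded to carbon — an aldehyde.
The molecule carries an aldehyde (-CHO), whose atoms satisfy every constraint of the query, so the pattern matches.

Yes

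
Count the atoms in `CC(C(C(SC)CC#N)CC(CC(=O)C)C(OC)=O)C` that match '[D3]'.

6

The query [D3] means: atom with exactly three heavy-atom neighbours.
Check the 20 heavy atoms by environment: 4× C (D2) → no; 6× C (D3) → match; 1× N (D1) → no; 2× O (D1) → no; 1× O (D2) → no; 5× C (D1) → no; 1× S (D2) → no.
That gives 6 matching atoms.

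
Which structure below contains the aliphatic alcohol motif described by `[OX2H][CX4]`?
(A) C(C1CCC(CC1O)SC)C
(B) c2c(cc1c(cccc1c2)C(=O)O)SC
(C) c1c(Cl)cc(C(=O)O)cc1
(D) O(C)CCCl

[OX2H][CX4] describes a hydroxyl oxygen bound to an sp3 (X4) carbon (an aliphatic alcohol).
(A) contains a hydroxyl group (-OH), which satisfies every atom and bond constraint.
(B) has a carboxylic acid group (-C(=O)OH) but the -OH is on a CX3 carbonyl carbon, not a CX4 carbon.
(C) has a carboxylic acid group (-C(=O)OH) but the -OH is on a CX3 carbonyl carbon, not a CX4 carbon.
(D) has a methoxy ether (-OCH3) but the oxygen has H0 (ether), not H1.
So the answer is (A).

A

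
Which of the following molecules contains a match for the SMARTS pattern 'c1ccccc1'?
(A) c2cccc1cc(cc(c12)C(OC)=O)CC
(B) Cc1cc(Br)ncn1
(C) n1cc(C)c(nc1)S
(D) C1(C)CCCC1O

c1ccccc1 describes six aromatic carbons in a ring (a benzene ring).
(A) contains the required atom environment, so the pattern matches.
(B) has a methyl group (-CH3) but no six-membered all-carbon aromatic ring is present.
(C) has a methyl group (-CH3) but no six-membered all-carbon aromatic ring is present.
(D) has a methyl group (-CH3) but no six-membered all-carbon aromatic ring is present.
So the answer is (A).

A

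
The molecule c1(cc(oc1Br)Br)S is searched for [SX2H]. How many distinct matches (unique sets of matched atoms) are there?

1

[SX2H] is the SMARTS for a thiol: an aliphatic sulfur with two connections, one being H.
Exactly one fragment in the molecule meets all constraints, giving 1 match.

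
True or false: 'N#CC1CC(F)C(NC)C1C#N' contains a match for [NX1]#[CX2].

True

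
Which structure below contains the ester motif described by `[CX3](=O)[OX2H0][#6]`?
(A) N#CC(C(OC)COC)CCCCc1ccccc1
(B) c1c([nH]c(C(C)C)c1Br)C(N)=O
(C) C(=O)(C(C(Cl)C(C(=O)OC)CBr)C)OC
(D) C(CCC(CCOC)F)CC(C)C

C

[CX3](=O)[OX2H0][#6] describes a carbonyl carbon bonded to an oxygen that is itself bonded to carbon (no H on that O) (an ester).
(A) has a methoxy ether (-OCH3) but the ether oxygen is not adjacent to a C=O carbon.
(B) has a primary amide (-C(=O)NH2) but the carbonyl is bonded to N, not to an O-C linkage.
(C) contains a methyl-ester group (-C(=O)OCH3), which satisfies every atom and bond constraint.
(D) has a methoxy ether (-OCH3) but the ether oxygen is not adjacent to a C=O carbon.
So the answer is (C).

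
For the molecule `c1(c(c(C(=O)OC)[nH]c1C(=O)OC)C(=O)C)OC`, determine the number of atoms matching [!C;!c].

7

The query [!C;!c] means: neither aliphatic nor aromatic carbon — same as [!#6].
Check the 18 heavy atoms by environment: 1× n (aromatic) → match; 4× c (aromatic) → no; 7× C → no; 6× O → match.
Summing the matching environments: 1 + 6 = 7 matching atoms.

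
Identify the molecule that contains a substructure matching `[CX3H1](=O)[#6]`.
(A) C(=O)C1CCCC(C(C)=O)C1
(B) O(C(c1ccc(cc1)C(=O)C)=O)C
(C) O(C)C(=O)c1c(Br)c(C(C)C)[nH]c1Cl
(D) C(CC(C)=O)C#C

[CX3H1](=O)[#6] describes an sp2 carbon with one H, double-bonded to O and single-bonded to carbon (an aldehyde).
(A) contains an aldehyde (-CHO), which satisfies every atom and bond constraint.
(B) has a methyl-ester group (-C(=O)OCH3) but the carbonyl carbon has H0, not H1.
(C) has a methyl-ester group (-C(=O)OCH3) but the carbonyl carbon has H0, not H1.
(D) has an acetyl/ketone group (-C(=O)CH3) but the carbonyl carbon has H0 (two carbon neighbours), not H1.
So the answer is (A).

A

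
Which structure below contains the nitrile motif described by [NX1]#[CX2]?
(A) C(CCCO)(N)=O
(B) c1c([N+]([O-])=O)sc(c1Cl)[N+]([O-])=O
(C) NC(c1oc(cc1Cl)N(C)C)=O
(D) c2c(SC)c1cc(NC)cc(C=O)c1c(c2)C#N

[NX1]#[CX2] describes a nitrogen triple-bonded to a two-connected carbon (a nitrile).
(A) has a primary amide (-C(=O)NH2) but the nitrogen is NX3, not NX1.
(B) has a nitro group (-[N+](=O)[O-]) but there is no C#N triple bond.
(C) has a primary amide (-C(=O)NH2) but the nitrogen is NX3, not NX1.
(D) contains a nitrile (-C#N), which satisfies every atom and bond constraint.
So the answer is (D).

D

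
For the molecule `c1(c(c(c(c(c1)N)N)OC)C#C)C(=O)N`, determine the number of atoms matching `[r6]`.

The query [r6] means: r6 matches atoms in a six-membered ring.
Check the 15 heavy atoms by environment: 6× c (aromatic, in 6-ring) → match; 4× C (acyclic) → no; 2× O (acyclic) → no; 3× N (acyclic) → no.
That gives 6 matching atoms.

6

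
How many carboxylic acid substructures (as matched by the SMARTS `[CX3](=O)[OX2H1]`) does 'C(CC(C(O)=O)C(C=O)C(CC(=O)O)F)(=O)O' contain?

[CX3](=O)[OX2H1] is the SMARTS for a carboxylic acid: an sp2 carbon double-bonded to O and single-bonded to an -OH oxygen.
The molecule carries 3 separate instances of a carboxylic acid group (-C(=O)OH) meeting every constraint; each maps to a distinct set of atoms, giving 3 matches.

3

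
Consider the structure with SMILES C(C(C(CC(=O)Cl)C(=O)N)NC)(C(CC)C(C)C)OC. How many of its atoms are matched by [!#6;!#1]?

The query [!#6;!#1] means: not carbon and not hydrogen — any heteroatom.
Check the 20 heavy atoms by environment: 14× C → no; 2× N → match; 3× O → match; 1× Cl → match.
Summing the matching environments: 2 + 3 + 1 = 6 matching atoms.

6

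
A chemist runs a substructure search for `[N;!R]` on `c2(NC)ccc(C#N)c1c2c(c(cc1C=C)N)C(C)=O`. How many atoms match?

3

Check the 20 heavy atoms by environment: 10× c (aromatic, in 6-ring) → no; 6× C (acyclic) → no; 3× N (acyclic) → match; 1× O (acyclic) → no.
That gives 3 matching atoms.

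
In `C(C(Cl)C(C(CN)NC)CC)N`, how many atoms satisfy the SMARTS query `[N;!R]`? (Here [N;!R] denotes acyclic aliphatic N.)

The query [N;!R] means: aliphatic nitrogen not in a ring.
Check the 12 heavy atoms by environment: 8× C (acyclic) → no; 3× N (acyclic) → match; 1× Cl (acyclic) → no.
That gives 3 matching atoms.

3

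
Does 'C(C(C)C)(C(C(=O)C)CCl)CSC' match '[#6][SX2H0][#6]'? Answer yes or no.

Yes

The pattern [#6][SX2H0][#6] describes an aliphatic sulfur bridging two carbons with no H on the sulfur — a thioether.
The molecule carries a methylthio ether (-SCH3), whose atoms satisfy every constraint of the query, so the pattern matches.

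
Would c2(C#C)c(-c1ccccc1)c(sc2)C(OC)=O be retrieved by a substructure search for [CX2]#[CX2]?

Yes

The pattern [CX2]#[CX2] describes a carbon-carbon triple bond — an alkyne.
The molecule carries an ethynyl group (-C#CH), whose atoms satisfy every constraint of the query, so the pattern matches.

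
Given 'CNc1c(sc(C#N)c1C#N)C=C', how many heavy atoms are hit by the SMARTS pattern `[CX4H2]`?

0

Check the 13 heavy atoms by environment: 1× s (aromatic, H0, X2) → no; 4× c (aromatic, H0, X3) → no; 2× C (H0, X2) → no; 2× N (H0, X1) → no; 1× N (H1, X3) → no; 1× C (H3, X4) → no; 1× C (H1, X3) → no; 1× C (H2, X3) → no.
No environment satisfies the query, so 0 matching atoms.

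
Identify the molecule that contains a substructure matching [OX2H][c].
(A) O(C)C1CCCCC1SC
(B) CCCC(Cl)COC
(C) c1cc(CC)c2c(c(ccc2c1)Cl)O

[OX2H][c] describes a hydroxyl oxygen attached to an aromatic carbon (a phenol).
(A) has a methoxy ether (-OCH3) but the oxygen has H0, not H1.
(B) has a methoxy ether (-OCH3) but the oxygen has H0, not H1.
(C) contains a hydroxyl group (-OH), which satisfies every atom and bond constraint.
So the answer is (C).

C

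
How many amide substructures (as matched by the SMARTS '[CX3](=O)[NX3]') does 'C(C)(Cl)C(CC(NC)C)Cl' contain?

[CX3](=O)[NX3] is the SMARTS for an amide: a carbonyl carbon bonded to a trivalent nitrogen.
No fragment in the molecule satisfies every constraint, giving 0 matches.

0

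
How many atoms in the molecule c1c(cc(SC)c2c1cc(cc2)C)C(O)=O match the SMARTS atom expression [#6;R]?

The query [#6;R] means: carbon that is part of a ring.
Check the 16 heavy atoms by environment: 10× c (aromatic, in 6-ring) → match; 1× S (acyclic) → no; 3× C (acyclic) → no; 2× O (acyclic) → no.
That gives 10 matching atoms.

10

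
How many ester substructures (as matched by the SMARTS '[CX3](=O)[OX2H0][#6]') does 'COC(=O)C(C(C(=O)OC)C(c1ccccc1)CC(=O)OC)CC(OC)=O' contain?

4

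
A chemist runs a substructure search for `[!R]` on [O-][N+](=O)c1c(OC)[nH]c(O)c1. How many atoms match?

The query [!R] means: !R matches any atom not in a ring.
Check the 11 heavy atoms by environment: 1× n (aromatic, in 5-ring) → no; 4× c (aromatic, in 5-ring) → no; 3× O (acyclic) → match; 1× C (acyclic) → match; 1× N (charge +1, acyclic) → match; 1× O (charge -1, acyclic) → match.
Summing the matching environments: 3 + 1 + 1 + 1 = 6 matching atoms.

6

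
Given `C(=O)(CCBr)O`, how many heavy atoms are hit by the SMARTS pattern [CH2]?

2

The query [CH2] means: aliphatic carbon with exactly two hydrogens.
Check the 6 heavy atoms by environment: 2× C (H2) → match; 1× Br (H0) → no; 1× C (H0) → no; 1× O (H0) → no; 1× O (H1) → no.
That gives 2 matching atoms.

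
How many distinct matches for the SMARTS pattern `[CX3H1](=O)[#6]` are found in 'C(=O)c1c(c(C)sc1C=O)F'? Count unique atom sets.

[CX3H1](=O)[#6] is the SMARTS for an aldehyde: an sp2 carbon with one H, double-bonded to O and single-bonded to carbon.
The molecule carries 2 separate instances of an aldehyde (-CHO) meeting every constraint; each maps to a distinct set of atoms, giving 2 matches.

2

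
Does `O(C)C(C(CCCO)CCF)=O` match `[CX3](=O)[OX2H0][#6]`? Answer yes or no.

The pattern [CX3](=O)[OX2H0][#6] describes a carbonyl carbon bonded to an oxygen that is itself bonded to carbon (no H on that O) — an ester.
The molecule carries a methyl-ester group (-C(=O)OCH3), whose atoms satisfy every constraint of the query, so the pattern matches.

Yes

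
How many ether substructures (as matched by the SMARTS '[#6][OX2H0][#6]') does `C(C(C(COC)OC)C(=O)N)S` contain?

2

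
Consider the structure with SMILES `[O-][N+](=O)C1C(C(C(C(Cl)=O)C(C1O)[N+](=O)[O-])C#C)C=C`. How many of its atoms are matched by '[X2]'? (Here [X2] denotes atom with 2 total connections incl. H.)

3

Check the 20 heavy atoms by environment: 6× C (X4) → no; 2× N (charge +1, X3) → no; 2× O (charge -1, X1) → no; 3× O (X1) → no; 2× C (X2) → match; 1× O (X2) → match; 3× C (X3) → no; 1× Cl (X1) → no.
Summing the matching environments: 2 + 1 = 3 matching atoms.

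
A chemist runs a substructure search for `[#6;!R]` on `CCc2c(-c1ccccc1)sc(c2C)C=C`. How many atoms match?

5

Check the 16 heavy atoms by environment: 1× s (aromatic, in 5-ring) → no; 4× c (aromatic, in 5-ring) → no; 5× C (acyclic) → match; 6× c (aromatic, in 6-ring) → no.
That gives 5 matching atoms.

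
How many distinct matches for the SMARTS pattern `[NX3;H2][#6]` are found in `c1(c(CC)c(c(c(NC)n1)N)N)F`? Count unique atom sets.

2

[NX3;H2][#6] is the SMARTS for a primary amine: a trivalent nitrogen with two H attached to carbon.
The molecule carries 2 separate instances of a primary amino group (-NH2) meeting every constraint; each maps to a distinct set of atoms, giving 2 matches.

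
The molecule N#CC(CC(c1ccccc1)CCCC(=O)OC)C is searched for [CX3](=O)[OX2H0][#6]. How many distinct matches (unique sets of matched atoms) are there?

1

[CX3](=O)[OX2H0][#6] is the SMARTS for an ester: a carbonyl carbon bonded to an oxygen that is itself bonded to carbon (no H on that O).
Exactly one fragment in the molecule meets all constraints, giving 1 match.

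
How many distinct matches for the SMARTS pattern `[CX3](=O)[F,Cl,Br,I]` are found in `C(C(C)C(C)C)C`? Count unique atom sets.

[CX3](=O)[F,Cl,Br,I] is the SMARTS for an acyl halide: a carbonyl carbon bonded to a halogen.
No fragment in the molecule satisfies every constraint, giving 0 matches.

0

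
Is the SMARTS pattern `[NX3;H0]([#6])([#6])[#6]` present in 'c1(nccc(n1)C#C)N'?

The pattern [NX3;H0]([#6])([#6])[#6] describes a trivalent nitrogen with no H, bonded to three carbons — a tertiary amine.
The closest candidate here is a primary amino group (-NH2), but the nitrogen has H2, not H0 with three carbons. No other fragment satisfies the full query, so there is no match.

No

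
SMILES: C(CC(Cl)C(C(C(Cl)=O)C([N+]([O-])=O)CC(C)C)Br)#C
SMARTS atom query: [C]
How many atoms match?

12

The query [C] means: uppercase C matches aliphatic (non-aromatic) carbon only.
Check the 19 heavy atoms by environment: 12× C → match; 1× N (charge +1) → no; 1× O (charge -1) → no; 2× O → no; 2× Cl → no; 1× Br → no.
That gives 12 matching atoms.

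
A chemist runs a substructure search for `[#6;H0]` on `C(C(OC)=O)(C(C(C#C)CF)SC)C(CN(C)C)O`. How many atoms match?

2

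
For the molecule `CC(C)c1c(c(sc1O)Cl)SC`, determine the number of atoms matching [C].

4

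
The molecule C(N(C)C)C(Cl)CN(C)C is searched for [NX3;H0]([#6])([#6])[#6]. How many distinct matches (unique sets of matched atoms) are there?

2

[NX3;H0]([#6])([#6])[#6] is the SMARTS for a tertiary amine: a trivalent nitrogen with no H, bonded to three carbons.
The molecule carries 2 separate instances of a dimethylamino group (-N(CH3)2) meeting every constraint; each maps to a distinct set of atoms, giving 2 matches.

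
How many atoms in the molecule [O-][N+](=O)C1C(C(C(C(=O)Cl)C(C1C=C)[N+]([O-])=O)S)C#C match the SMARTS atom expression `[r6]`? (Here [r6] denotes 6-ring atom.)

6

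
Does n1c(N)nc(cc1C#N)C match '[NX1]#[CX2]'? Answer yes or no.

Yes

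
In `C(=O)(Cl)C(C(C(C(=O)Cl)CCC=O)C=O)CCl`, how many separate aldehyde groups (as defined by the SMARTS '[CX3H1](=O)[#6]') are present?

2

[CX3H1](=O)[#6] is the SMARTS for an aldehyde: an sp2 carbon with one H, double-bonded to O and single-bonded to carbon.
The molecule carries 2 separate instances of an aldehyde (-CHO) meeting every constraint; each maps to a distinct set of atoms, giving 2 matches.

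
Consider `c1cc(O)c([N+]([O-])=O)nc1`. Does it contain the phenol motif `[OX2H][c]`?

The pattern [OX2H][c] describes a hydroxyl oxygen attached to an aromatic carbon — a phenol.
The molecule carries a hydroxyl group (-OH), whose atoms satisfy every constraint of the query, so the pattern matches.

Yes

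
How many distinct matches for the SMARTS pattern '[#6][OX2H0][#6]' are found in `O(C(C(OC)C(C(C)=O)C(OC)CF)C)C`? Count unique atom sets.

[#6][OX2H0][#6] is the SMARTS for an ether: an aliphatic oxygen bridging two carbons with no H on the oxygen.
The molecule carries 3 separate instances of a methoxy ether (-OCH3) meeting every constraint; each maps to a distinct set of atoms, giving 3 matches.

3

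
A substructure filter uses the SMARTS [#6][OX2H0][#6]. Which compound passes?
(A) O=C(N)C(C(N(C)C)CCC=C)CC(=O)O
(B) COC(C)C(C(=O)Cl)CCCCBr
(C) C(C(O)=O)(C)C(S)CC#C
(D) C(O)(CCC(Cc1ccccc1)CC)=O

B

[#6][OX2H0][#6] describes an aliphatic oxygen bridging two carbons with no H on the oxygen (an ether).
(A) has a carboxylic acid group (-C(=O)OH) but the -OH oxygen has H1; the =O is OX1, not OX2.
(B) contains a methoxy ether (-OCH3), which satisfies every atom and bond constraint.
(C) has a carboxylic acid group (-C(=O)OH) but the -OH oxygen has H1; the =O is OX1, not OX2.
(D) has a carboxylic acid group (-C(=O)OH) but the -OH oxygen has H1; the =O is OX1, not OX2.
So the answer is (B).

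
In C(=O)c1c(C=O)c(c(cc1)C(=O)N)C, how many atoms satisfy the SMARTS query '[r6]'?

6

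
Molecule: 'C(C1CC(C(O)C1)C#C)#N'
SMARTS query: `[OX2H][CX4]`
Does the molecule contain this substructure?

Yes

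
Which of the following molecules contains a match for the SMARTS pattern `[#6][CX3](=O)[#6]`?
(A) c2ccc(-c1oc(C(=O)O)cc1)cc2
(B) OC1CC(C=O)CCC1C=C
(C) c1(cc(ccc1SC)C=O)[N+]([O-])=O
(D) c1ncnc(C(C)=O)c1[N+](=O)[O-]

[#6][CX3](=O)[#6] describes a carbonyl carbon (no H) flanked by two carbons (a ketone).
(A) has a carboxylic acid group (-C(=O)OH) but one neighbour of the carbonyl carbon is O, not C.
(B) has an aldehyde (-CHO) but the carbonyl carbon has H1, so it is not flanked by two carbons.
(C) has an aldehyde (-CHO) but the carbonyl carbon has H1, so it is not flanked by two carbons.
(D) contains an acetyl/ketone group (-C(=O)CH3), which satisfies every atom and bond constraint.
So the answer is (D).

D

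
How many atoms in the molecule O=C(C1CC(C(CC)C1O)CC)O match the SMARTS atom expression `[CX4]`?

9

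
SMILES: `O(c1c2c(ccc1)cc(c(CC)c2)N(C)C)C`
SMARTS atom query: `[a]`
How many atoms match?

10

The query [a] means: a matches any aromatic atom.
Check the 17 heavy atoms by environment: 10× c (aromatic) → match; 5× C → no; 1× O → no; 1× N → no.
That gives 10 matching atoms.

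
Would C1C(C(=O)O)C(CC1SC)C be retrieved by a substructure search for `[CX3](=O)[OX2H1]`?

Yes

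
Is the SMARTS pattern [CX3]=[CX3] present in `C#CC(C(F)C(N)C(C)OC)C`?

The pattern [CX3]=[CX3] describes a non-aromatic C=C double bond between two sp2 carbons — an alkene.
The closest candidate here is an ethynyl group (-C#CH), but the C-C bond is a triple bond, not a double bond. No other fragment satisfies the full query, so there is no match.

No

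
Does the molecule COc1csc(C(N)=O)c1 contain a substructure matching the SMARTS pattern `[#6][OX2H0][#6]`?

Yes

The pattern [#6][OX2H0][#6] describes an aliphatic oxygen bridging two carbons with no H on the oxygen — an ether.
The molecule carries a methoxy ether (-OCH3), whose atoms satisfy every constraint of the query, so the pattern matches.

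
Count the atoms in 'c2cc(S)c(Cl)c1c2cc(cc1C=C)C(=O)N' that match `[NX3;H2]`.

The query [NX3;H2] means: aliphatic N with 3 total connections, two of them H — an -NH2 nitrogen (amine or amide).
Check the 17 heavy atoms by environment: 6× c (aromatic, H0, X3) → no; 4× c (aromatic, H1, X3) → no; 1× S (H1, X2) → no; 1× C (H0, X3) → no; 1× O (H0, X1) → no; 1× N (H2, X3) → match; 1× C (H1, X3) → no; 1× C (H2, X3) → no; 1× Cl (H0, X1) → no.
That gives 1 matching atom.

1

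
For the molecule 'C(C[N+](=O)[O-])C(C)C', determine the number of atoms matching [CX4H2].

2

The query [CX4H2] means: sp3 carbon (X4) with exactly two hydrogens.
Check the 8 heavy atoms by environment: 2× C (H2, X4) → match; 1× C (H1, X4) → no; 2× C (H3, X4) → no; 1× N (charge +1, H0, X3) → no; 1× O (charge -1, H0, X1) → no; 1× O (H0, X1) → no.
That gives 2 matching atoms.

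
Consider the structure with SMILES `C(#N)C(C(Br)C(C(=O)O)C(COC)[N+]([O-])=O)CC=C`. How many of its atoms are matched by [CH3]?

The query [CH3] means: aliphatic carbon with exactly three hydrogens.
Check the 19 heavy atoms by environment: 3× C (H2) → no; 5× C (H1) → no; 2× C (H0) → no; 1× N (H0) → no; 3× O (H0) → no; 1× O (H1) → no; 1× N (charge +1, H0) → no; 1× O (charge -1, H0) → no; 1× C (H3) → match; 1× Br (H0) → no.
That gives 1 matching atom.

1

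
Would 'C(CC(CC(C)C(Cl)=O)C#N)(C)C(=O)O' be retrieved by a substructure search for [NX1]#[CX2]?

The pattern [NX1]#[CX2] describes a nitrogen triple-bonded to a two-connected carbon — a nitrile.
The molecule carries a nitrile (-C#N), whose atoms satisfy every constraint of the query, so the pattern matches.

Yes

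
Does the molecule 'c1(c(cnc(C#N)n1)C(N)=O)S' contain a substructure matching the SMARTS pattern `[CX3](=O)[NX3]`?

Yes

The pattern [CX3](=O)[NX3] describes a carbonyl carbon bonded to a trivalent nitrogen — an amide.
The molecule carries a primary amide (-C(=O)NH2), whose atoms satisfy every constraint of the query, so the pattern matches.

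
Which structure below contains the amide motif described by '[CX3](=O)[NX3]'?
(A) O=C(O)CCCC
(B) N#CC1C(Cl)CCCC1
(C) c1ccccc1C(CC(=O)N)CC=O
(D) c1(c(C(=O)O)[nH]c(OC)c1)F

C

[CX3](=O)[NX3] describes a carbonyl carbon bonded to a trivalent nitrogen (an amide).
(A) has a carboxylic acid group (-C(=O)OH) but the carbonyl is bonded to O, not to an NX3 nitrogen.
(B) has a nitrile (-C#N) but the nitrile N is NX1 (triple-bonded), not NX3.
(C) contains a primary amide (-C(=O)NH2), which satisfies every atom and bond constraint.
(D) has a carboxylic acid group (-C(=O)OH) but the carbonyl is bonded to O, not to an NX3 nitrogen.
So the answer is (C).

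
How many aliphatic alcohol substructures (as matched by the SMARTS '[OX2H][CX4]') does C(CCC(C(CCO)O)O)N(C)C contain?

3

[OX2H][CX4] is the SMARTS for an aliphatic alcohol: a hydroxyl oxygen bound to an sp3 (X4) carbon.
The molecule carries 3 separate instances of a hydroxyl group (-OH) meeting every constraint; each maps to a distinct set of atoms, giving 3 matches.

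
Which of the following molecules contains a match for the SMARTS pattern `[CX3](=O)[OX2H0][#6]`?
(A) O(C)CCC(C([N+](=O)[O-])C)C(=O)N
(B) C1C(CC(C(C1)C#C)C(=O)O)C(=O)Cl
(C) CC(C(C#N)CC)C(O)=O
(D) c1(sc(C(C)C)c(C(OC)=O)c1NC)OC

D

[CX3](=O)[OX2H0][#6] describes a carbonyl carbon bonded to an oxygen that is itself bonded to carbon (no H on that O) (an ester).
(A) has a primary amide (-C(=O)NH2) but the carbonyl is bonded to N, not to an O-C linkage.
(B) has a carboxylic acid group (-C(=O)OH) but the singly-bonded O carries H (OX2H1, not H0).
(C) has a carboxylic acid group (-C(=O)OH) but the singly-bonded O carries H (OX2H1, not H0).
(D) contains a methyl-ester group (-C(=O)OCH3), which satisfies every atom and bond constraint.
So the answer is (D).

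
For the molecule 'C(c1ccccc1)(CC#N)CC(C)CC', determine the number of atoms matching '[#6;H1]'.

7

The query [#6;H1] means: any carbon bearing exactly one hydrogen.
Check the 15 heavy atoms by environment: 3× C (H2) → no; 2× C (H1) → match; 1× C (H0) → no; 1× N (H0) → no; 2× C (H3) → no; 1× c (aromatic, H0) → no; 5× c (aromatic, H1) → match.
Summing the matching environments: 2 + 5 = 7 matching atoms.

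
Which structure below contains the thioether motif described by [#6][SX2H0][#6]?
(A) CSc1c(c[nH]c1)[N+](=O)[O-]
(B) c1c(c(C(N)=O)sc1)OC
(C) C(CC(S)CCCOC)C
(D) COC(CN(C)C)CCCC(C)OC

[#6][SX2H0][#6] describes an aliphatic sulfur bridging two carbons with no H on the sulfur (a thioether).
(A) contains a methylthio ether (-SCH3), which satisfies every atom and bond constraint.
(B) has a methoxy ether (-OCH3) but the bridging atom is O, not S.
(C) has a methoxy ether (-OCH3) but the bridging atom is O, not S.
(D) has a methoxy ether (-OCH3) but the bridging atom is O, not S.
So the answer is (A).

A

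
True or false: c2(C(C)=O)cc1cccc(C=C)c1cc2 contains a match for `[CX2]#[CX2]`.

False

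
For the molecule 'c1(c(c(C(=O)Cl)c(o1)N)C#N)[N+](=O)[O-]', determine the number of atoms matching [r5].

The query [r5] means: r5 matches atoms in a five-membered ring.
Check the 14 heavy atoms by environment: 1× o (aromatic, in 5-ring) → match; 4× c (aromatic, in 5-ring) → match; 2× C (acyclic) → no; 2× N (acyclic) → no; 2× O (acyclic) → no; 1× Cl (acyclic) → no; 1× N (charge +1, acyclic) → no; 1× O (charge -1, acyclic) → no.
Summing the matching environments: 1 + 4 = 5 matching atoms.

5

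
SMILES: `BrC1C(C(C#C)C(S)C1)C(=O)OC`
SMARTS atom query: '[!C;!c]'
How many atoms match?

Check the 13 heavy atoms by environment: 9× C → no; 1× S → match; 2× O → match; 1× Br → match.
Summing the matching environments: 1 + 2 + 1 = 4 matching atoms.

4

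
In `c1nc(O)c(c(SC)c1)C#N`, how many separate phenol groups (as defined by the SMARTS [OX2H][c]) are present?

1

[OX2H][c] is the SMARTS for a phenol: a hydroxyl oxygen attached to an aromatic carbon.
Exactly one fragment in the molecule meets all constraints, giving 1 match.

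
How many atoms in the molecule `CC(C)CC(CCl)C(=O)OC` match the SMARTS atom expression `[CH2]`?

The query [CH2] means: aliphatic carbon with exactly two hydrogens.
Check the 11 heavy atoms by environment: 2× C (H2) → match; 2× C (H1) → no; 1× C (H0) → no; 2× O (H0) → no; 3× C (H3) → no; 1× Cl (H0) → no.
That gives 2 matching atoms.

2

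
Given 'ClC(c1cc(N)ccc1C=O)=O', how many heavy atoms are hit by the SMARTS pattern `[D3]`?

4

The query [D3] means: atom with exactly three heavy-atom neighbours.
Check the 12 heavy atoms by environment: 3× c (aromatic, D3) → match; 3× c (aromatic, D2) → no; 1× N (D1) → no; 1× C (D3) → match; 2× O (D1) → no; 1× Cl (D1) → no; 1× C (D2) → no.
Summing the matching environments: 3 + 1 = 4 matching atoms.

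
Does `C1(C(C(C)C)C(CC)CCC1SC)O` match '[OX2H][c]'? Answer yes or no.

No

The pattern [OX2H][c] describes a hydroxyl oxygen attached to an aromatic carbon — a phenol.
The closest candidate here is a hydroxyl group (-OH), but the -OH is on an aliphatic carbon, not an aromatic c. No other fragment satisfies the full query, so there is no match.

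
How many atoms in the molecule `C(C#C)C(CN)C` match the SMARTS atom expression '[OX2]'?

The query [OX2] means: aliphatic oxygen with two total connections — ether, hydroxyl, or ester single-bond O.
Check the 7 heavy atoms by environment: 4× C (X4) → no; 1× N (X3) → no; 2× C (X2) → no.
No environment satisfies the query, so 0 matching atoms.

0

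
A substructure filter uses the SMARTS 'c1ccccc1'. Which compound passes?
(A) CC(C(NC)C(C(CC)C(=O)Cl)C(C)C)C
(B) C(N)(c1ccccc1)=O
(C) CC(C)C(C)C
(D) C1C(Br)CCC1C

B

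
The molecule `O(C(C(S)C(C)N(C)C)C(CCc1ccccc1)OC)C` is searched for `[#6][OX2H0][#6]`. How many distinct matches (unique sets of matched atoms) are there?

2

[#6][OX2H0][#6] is the SMARTS for an ether: an aliphatic oxygen bridging two carbons with no H on the oxygen.
The molecule carries 2 separate instances of a methoxy ether (-OCH3) meeting every constraint; each maps to a distinct set of atoms, giving 2 matches.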